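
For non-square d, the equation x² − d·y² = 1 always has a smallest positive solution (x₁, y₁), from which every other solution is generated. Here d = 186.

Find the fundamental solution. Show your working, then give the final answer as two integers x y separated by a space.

√186 → a₀=13, period (1,1,1,3,4,3,1,1,1,26); ℓ=10 even so k=9
i=0: a=13 ⇒ p=13, q=1
…
i=4: a=3 ⇒ p=150, q=11
i=5: a=4 ⇒ p=641, q=47
i=6: a=3 ⇒ p=2073, q=152
…
i=8: a=1 ⇒ p=4787, q=351
i=9: a=1 ⇒ p=7501, q=550
fundamental: x₁=7501, y₁=550  (since 56265001 − 186·302500 = 1)

7501 550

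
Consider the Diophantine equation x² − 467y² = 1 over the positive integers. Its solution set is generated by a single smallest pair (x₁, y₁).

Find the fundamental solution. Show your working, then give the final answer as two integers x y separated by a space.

1625626 75225

√467 → a₀=21, period (1,1,1,1,3,…,1,1,42); ℓ=14 even so k=13
i=0: a=21 ⇒ p=21, q=1
i=1: a=1 ⇒ p=22, q=1
i=2: a=1 ⇒ p=43, q=2
i=3: a=1 ⇒ p=65, q=3
i=4: a=1 ⇒ p=108, q=5
i=5: a=3 ⇒ p=389, q=18
i=6: a=3 ⇒ p=1275, q=59
i=7: a=21 ⇒ p=27164, q=1257
i=8: a=3 ⇒ p=82767, q=3830
i=9: a=3 ⇒ p=275465, q=12747
i=10: a=1 ⇒ p=358232, q=16577
i=11: a=1 ⇒ p=633697, q=29324
i=12: a=1 ⇒ p=991929, q=45901
i=13: a=1 ⇒ p=1625626, q=75225
(x₁, y₁) = (1625626, 75225);  1625626² − 467·75225² = 1 ✓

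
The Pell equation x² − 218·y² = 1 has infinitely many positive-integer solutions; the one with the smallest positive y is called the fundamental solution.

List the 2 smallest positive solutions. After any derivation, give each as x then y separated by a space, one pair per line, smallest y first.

[14; 1,3,3,1,28] for √218; ℓ=5 ⇒ convergent index 9
i=0: a=14 ⇒ p=14, q=1
…
i=5: a=28 ⇒ p=7220, q=489
…
i=8: a=3 ⇒ p=96370, q=6527
i=9: a=1 ⇒ p=126003, q=8534
→ (126003, 8534).  Check: 126003²=15876756009, 218·8534²=15876756008, difference 1.
(126003+8534√218)^2 = 31753512017 + 2150619204√218

126003 8534
31753512017 2150619204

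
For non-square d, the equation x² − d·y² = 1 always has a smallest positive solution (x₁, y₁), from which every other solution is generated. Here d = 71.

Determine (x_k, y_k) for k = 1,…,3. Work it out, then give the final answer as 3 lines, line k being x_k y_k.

d=71: √d = [8; 2,2,1,7,1,2,2,16] (ℓ=8, even), read p_7/q_7
a_0=8:  p_0=8·1+0=8,  q_0=8·0+1=1
a_1=2:  p_1=2·8+1=17,  q_1=2·1+0=2
…
a_4=7:  p_4=7·59+42=455,  q_4=7·7+5=54
…
a_6=2:  p_6=2·514+455=1483,  q_6=2·61+54=176
a_7=2:  p_7=2·1483+514=3480,  q_7=2·176+61=413
fundamental: x₁=3480, y₁=413  (since 12110400 − 71·170569 = 1)
k=2:  x_2 = 3480·3480+71·413·413 = 24220799,  y_2 = 3480·413+413·3480 = 2874480
k=3:  x_3 = 3480·24220799+71·413·2874480 = 168576757560,  y_3 = 3480·2874480+413·24220799 = 20006380387

3480 413
24220799 2874480
168576757560 20006380387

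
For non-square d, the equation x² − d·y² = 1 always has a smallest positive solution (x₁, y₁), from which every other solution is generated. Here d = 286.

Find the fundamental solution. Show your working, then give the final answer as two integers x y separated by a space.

√286 = [16; 1,10,3,3,2,3,3,10,1,32, …], period ℓ=10 (even) → k=9
step 0: (16, 1)  from 16·(1,0) + (0,1)
step 1: (17, 1)  from 1·(16,1) + (1,0)
step 2: (186, 11)  from 10·(17,1) + (16,1)
…
step 4: (1911, 113)  from 3·(575,34) + (186,11)
…
step 6: (15102, 893)  from 3·(4397,260) + (1911,113)
step 7: (49703, 2939)  from 3·(15102,893) + (4397,260)
step 8: (512132, 30283)  from 10·(49703,2939) + (15102,893)
step 9: (561835, 33222)  from 1·(512132,30283) + (49703,2939)
(x₁, y₁) = (561835, 33222);  561835² − 286·33222² = 1 ✓

561835 33222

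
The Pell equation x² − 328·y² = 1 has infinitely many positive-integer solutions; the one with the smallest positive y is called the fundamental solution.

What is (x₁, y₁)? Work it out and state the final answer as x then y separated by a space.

[18; 9,36] for √328; ℓ=2 ⇒ convergent index 1
a_0=18:  p_0=18·1+0=18,  q_0=18·0+1=1
a_1=9:  p_1=9·18+1=163,  q_1=9·1+0=9
(x₁, y₁) = (163, 9);  163² − 328·9² = 1 ✓

163 9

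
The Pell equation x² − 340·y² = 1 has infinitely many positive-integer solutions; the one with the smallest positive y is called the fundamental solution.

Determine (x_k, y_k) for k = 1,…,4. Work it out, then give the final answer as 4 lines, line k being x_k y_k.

285769 15498
163327842721 8857695924
93348068572789129 5062509812995614
53351968415791425367681 2893416733491029538408

√340 = [18; 2,3,1,1,1,…,3,2,36, …], period ℓ=14 (even) → k=13
step 0: (18, 1)  from 18·(1,0) + (0,1)
step 1: (37, 2)  from 2·(18,1) + (1,0)
step 2: (129, 7)  from 3·(37,2) + (18,1)
…
step 5: (461, 25)  from 1·(295,16) + (166,9)
…
step 8: (7265, 394)  from 1·(6509,353) + (756,41)
…
step 12: (125478, 6805)  from 3·(34813,1888) + (21039,1141)
step 13: (285769, 15498)  from 2·(125478,6805) + (34813,1888)
(x₁, y₁) = (285769, 15498);  285769² − 340·15498² = 1 ✓
(x_2, y_2) = (285769·285769 + 340·15498·15498, 285769·15498 + 15498·285769) = (163327842721, 8857695924)
(x_3, y_3) = (285769·163327842721 + 340·15498·8857695924, 285769·8857695924 + 15498·163327842721) = (93348068572789129, 5062509812995614)
(x_4, y_4) = (285769·93348068572789129 + 340·15498·5062509812995614, 285769·5062509812995614 + 15498·93348068572789129) = (53351968415791425367681, 2893416733491029538408)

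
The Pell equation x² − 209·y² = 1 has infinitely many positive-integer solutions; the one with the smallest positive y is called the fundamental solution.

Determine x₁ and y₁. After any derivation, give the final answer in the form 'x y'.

√209 = [14; 2,5,3,2,3,5,2,28, …], period ℓ=8 (even) → k=7
step 0: (14, 1)  from 14·(1,0) + (0,1)
step 1: (29, 2)  from 2·(14,1) + (1,0)
step 2: (159, 11)  from 5·(29,2) + (14,1)
…
step 5: (4019, 278)  from 3·(1171,81) + (506,35)
step 6: (21266, 1471)  from 5·(4019,278) + (1171,81)
step 7: (46551, 3220)  from 2·(21266,1471) + (4019,278)
→ (46551, 3220).  Check: 46551²=2166995601, 209·3220²=2166995600, difference 1.

46551 3220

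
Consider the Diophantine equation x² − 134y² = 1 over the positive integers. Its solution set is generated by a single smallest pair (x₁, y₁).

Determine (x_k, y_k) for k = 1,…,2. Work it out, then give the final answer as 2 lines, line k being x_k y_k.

145925 12606
42588211249 3679061100

d=134: √d = [11; 1,1,2,1,3,…,1,1,22] (ℓ=14, even), read p_13/q_13
k=0  a_k=11  p_k/q_k = 11/1
…
k=3  a_k=2  p_k/q_k = 58/5
…
k=9  a_k=3  p_k/q_k = 17630/1523
k=10  a_k=1  p_k/q_k = 22133/1912
…
k=12  a_k=1  p_k/q_k = 84029/7259
k=13  a_k=1  p_k/q_k = 145925/12606
fundamental: x₁=145925, y₁=12606  (since 21294105625 − 134·158911236 = 1)
(x_2, y_2) = (145925·145925 + 134·12606·12606, 145925·12606 + 12606·145925) = (42588211249, 3679061100)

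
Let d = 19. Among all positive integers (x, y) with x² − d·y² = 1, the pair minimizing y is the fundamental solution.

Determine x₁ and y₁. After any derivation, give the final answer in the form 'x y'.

[4; 2,1,3,1,2,8] for √19; ℓ=6 ⇒ convergent index 5
a_0=4:  p_0=4·1+0=4,  q_0=4·0+1=1
…
a_2=1:  p_2=1·9+4=13,  q_2=1·2+1=3
…
a_4=1:  p_4=1·48+13=61,  q_4=1·11+3=14
a_5=2:  p_5=2·61+48=170,  q_5=2·14+11=39
(x₁, y₁) = (170, 39);  170² − 19·39² = 1 ✓

170 39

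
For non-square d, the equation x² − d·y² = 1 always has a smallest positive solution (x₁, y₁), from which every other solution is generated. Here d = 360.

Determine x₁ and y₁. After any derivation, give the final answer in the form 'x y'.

19 1

√360 → a₀=18, period (1,36); ℓ=2 even so k=1
step 0: (18, 1)  from 18·(1,0) + (0,1)
step 1: (19, 1)  from 1·(18,1) + (1,0)
(x₁, y₁) = (19, 1);  19² − 360·1² = 1 ✓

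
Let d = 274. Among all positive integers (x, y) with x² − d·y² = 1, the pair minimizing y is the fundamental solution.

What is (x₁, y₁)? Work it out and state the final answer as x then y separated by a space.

√274 → a₀=16, period (1,1,4,4,1,1,32); ℓ=7 odd so k=13
a_0=16:  p_0=16·1+0=16,  q_0=16·0+1=1
…
a_2=1:  p_2=1·17+16=33,  q_2=1·1+1=2
a_3=4:  p_3=4·33+17=149,  q_3=4·2+1=9
…
a_9=1:  p_9=1·47209+45802=93011,  q_9=1·2852+2767=5619
a_10=4:  p_10=4·93011+47209=419253,  q_10=4·5619+2852=25328
…
a_12=1:  p_12=1·1770023+419253=2189276,  q_12=1·106931+25328=132259
a_13=1:  p_13=1·2189276+1770023=3959299,  q_13=1·132259+106931=239190
fundamental: x₁=3959299, y₁=239190  (since 15676048571401 − 274·57211856100 = 1)

3959299 239190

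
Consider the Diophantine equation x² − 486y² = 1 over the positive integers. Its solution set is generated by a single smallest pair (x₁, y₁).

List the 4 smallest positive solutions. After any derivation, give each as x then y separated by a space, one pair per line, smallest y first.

485 22
470449 21340
456335045 20699778
442644523201 20078763320

√486 = [22; 22,44, …], period ℓ=2 (even) → k=1
k=0  a_k=22  p_k/q_k = 22/1
k=1  a_k=22  p_k/q_k = 485/22
(x₁, y₁) = (485, 22);  485² − 486·22² = 1 ✓
k=2:  x_2 = 485·485+486·22·22 = 470449,  y_2 = 485·22+22·485 = 21340
k=3:  x_3 = 485·470449+486·22·21340 = 456335045,  y_3 = 485·21340+22·470449 = 20699778
k=4:  x_4 = 485·456335045+486·22·20699778 = 442644523201,  y_4 = 485·20699778+22·456335045 = 20078763320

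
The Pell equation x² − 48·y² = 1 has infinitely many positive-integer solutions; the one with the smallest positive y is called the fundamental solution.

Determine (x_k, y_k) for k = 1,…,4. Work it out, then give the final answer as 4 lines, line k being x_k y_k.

7 1
97 14
1351 195
18817 2716

√48 = [6; 1,12, …], period ℓ=2 (even) → k=1
i=0: a=6 ⇒ p=6, q=1
i=1: a=1 ⇒ p=7, q=1
→ (7, 1).  Check: 7²=49, 48·1²=48, difference 1.
k=2:  x_2 = 7·7+48·1·1 = 97,  y_2 = 7·1+1·7 = 14
k=3:  x_3 = 7·97+48·1·14 = 1351,  y_3 = 7·14+1·97 = 195
k=4:  x_4 = 7·1351+48·1·195 = 18817,  y_4 = 7·195+1·1351 = 2716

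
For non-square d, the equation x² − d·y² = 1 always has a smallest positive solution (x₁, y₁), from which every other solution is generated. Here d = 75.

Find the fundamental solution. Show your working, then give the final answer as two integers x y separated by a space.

26 3

d=75: √d = [8; 1,1,1,16] (ℓ=4, even), read p_3/q_3
i=0: a=8 ⇒ p=8, q=1
i=1: a=1 ⇒ p=9, q=1
i=2: a=1 ⇒ p=17, q=2
i=3: a=1 ⇒ p=26, q=3
(x₁, y₁) = (26, 3);  26² − 75·3² = 1 ✓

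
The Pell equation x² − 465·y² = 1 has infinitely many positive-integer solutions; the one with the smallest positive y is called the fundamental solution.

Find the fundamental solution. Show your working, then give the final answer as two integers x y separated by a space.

15871 736

√465 → a₀=21, period (1,1,3,2,2,2,3,1,1,42); ℓ=10 even so k=9
a_0=21:  p_0=21·1+0=21,  q_0=21·0+1=1
…
a_2=1:  p_2=1·22+21=43,  q_2=1·1+1=2
a_3=3:  p_3=3·43+22=151,  q_3=3·2+1=7
a_4=2:  p_4=2·151+43=345,  q_4=2·7+2=16
a_5=2:  p_5=2·345+151=841,  q_5=2·16+7=39
a_6=2:  p_6=2·841+345=2027,  q_6=2·39+16=94
a_7=3:  p_7=3·2027+841=6922,  q_7=3·94+39=321
a_8=1:  p_8=1·6922+2027=8949,  q_8=1·321+94=415
a_9=1:  p_9=1·8949+6922=15871,  q_9=1·415+321=736
→ (15871, 736).  Check: 15871²=251888641, 465·736²=251888640, difference 1.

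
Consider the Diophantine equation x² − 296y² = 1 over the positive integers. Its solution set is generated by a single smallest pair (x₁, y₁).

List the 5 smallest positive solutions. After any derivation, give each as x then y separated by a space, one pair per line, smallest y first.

3699 215
27365201 1590570
202447753299 11767036645
1497708451540801 87052535509140
11080046922051092499 644014645929581075

√296 = [17; 4,1,7,1,4,34, …], period ℓ=6 (even) → k=5
a_0=17:  p_0=17·1+0=17,  q_0=17·0+1=1
…
a_4=1:  p_4=1·671+86=757,  q_4=1·39+5=44
a_5=4:  p_5=4·757+671=3699,  q_5=4·44+39=215
fundamental: x₁=3699, y₁=215  (since 13682601 − 296·46225 = 1)
(x_2, y_2) = (3699·3699 + 296·215·215, 3699·215 + 215·3699) = (27365201, 1590570)
(x_3, y_3) = (3699·27365201 + 296·215·1590570, 3699·1590570 + 215·27365201) = (202447753299, 11767036645)
(x_4, y_4) = (3699·202447753299 + 296·215·11767036645, 3699·11767036645 + 215·202447753299) = (1497708451540801, 87052535509140)
(x_5, y_5) = (3699·1497708451540801 + 296·215·87052535509140, 3699·87052535509140 + 215·1497708451540801) = (11080046922051092499, 644014645929581075)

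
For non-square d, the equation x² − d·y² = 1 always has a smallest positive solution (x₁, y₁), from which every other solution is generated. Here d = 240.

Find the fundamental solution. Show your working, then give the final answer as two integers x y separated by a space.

d=240: √d = [15; 2,30] (ℓ=2, even), read p_1/q_1
a_0=15:  p_0=15·1+0=15,  q_0=15·0+1=1
a_1=2:  p_1=2·15+1=31,  q_1=2·1+0=2
→ (31, 2).  Check: 31²=961, 240·2²=960, difference 1.

31 2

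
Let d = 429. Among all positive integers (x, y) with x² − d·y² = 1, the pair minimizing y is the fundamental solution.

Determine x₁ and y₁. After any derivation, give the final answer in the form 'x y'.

1524095 73584

d=429: √d = [20; 1,2,2,9,1,12,1,9,2,2,1,40] (ℓ=12, even), read p_11/q_11
i=0: a=20 ⇒ p=20, q=1
i=1: a=1 ⇒ p=21, q=1
…
i=6: a=12 ⇒ p=19511, q=942
i=7: a=1 ⇒ p=21023, q=1015
i=8: a=9 ⇒ p=208718, q=10077
i=9: a=2 ⇒ p=438459, q=21169
i=10: a=2 ⇒ p=1085636, q=52415
i=11: a=1 ⇒ p=1524095, q=73584
→ (1524095, 73584).  Check: 1524095²=2322865569025, 429·73584²=2322865569024, difference 1.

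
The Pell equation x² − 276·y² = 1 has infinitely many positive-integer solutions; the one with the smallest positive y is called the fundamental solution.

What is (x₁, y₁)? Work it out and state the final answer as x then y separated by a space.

7775 468

d=276: √d = [16; 1,1,1,1,2,2,2,1,1,1,1,32] (ℓ=12, even), read p_11/q_11
k=0  a_k=16  p_k/q_k = 16/1
k=1  a_k=1  p_k/q_k = 17/1
k=2  a_k=1  p_k/q_k = 33/2
k=3  a_k=1  p_k/q_k = 50/3
k=4  a_k=1  p_k/q_k = 83/5
…
k=7  a_k=2  p_k/q_k = 1246/75
k=8  a_k=1  p_k/q_k = 1761/106
k=9  a_k=1  p_k/q_k = 3007/181
k=10  a_k=1  p_k/q_k = 4768/287
k=11  a_k=1  p_k/q_k = 7775/468
fundamental: x₁=7775, y₁=468  (since 60450625 − 276·219024 = 1)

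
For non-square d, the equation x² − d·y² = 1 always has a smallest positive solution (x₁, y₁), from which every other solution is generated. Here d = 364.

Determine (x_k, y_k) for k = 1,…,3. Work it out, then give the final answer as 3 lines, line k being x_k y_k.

√364 = [19; 12,1,2,3,1,8,1,3,2,1,12,38, …], period ℓ=12 (even) → k=11
a_0=19:  p_0=19·1+0=19,  q_0=19·0+1=1
a_1=12:  p_1=12·19+1=229,  q_1=12·1+0=12
…
a_4=3:  p_4=3·725+248=2423,  q_4=3·38+13=127
a_5=1:  p_5=1·2423+725=3148,  q_5=1·127+38=165
…
a_7=1:  p_7=1·27607+3148=30755,  q_7=1·1447+165=1612
…
a_9=2:  p_9=2·119872+30755=270499,  q_9=2·6283+1612=14178
a_10=1:  p_10=1·270499+119872=390371,  q_10=1·14178+6283=20461
a_11=12:  p_11=12·390371+270499=4954951,  q_11=12·20461+14178=259710
(x₁, y₁) = (4954951, 259710);  4954951² − 364·259710² = 1 ✓
n=2: (4954951,259710)∘(4954951,259710) = (4954951·4954951+364·259710·259710, 4954951·259710+259710·4954951) = (49103078824801,2573700648420)
n=3: (49103078824801,2573700648420)∘(4954951,259710) = (4954951·49103078824801+364·259710·2573700648420, 4954951·2573700648420+259710·49103078824801) = (486606699052048124551,25505121203178395130)

4954951 259710
49103078824801 2573700648420
486606699052048124551 25505121203178395130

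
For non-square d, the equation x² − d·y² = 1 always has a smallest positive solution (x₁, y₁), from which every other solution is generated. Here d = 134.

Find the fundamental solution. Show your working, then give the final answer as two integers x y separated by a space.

145925 12606

[11; 1,1,2,1,3,…,1,1,22] for √134; ℓ=14 ⇒ convergent index 13
i=0: a=11 ⇒ p=11, q=1
…
i=2: a=1 ⇒ p=23, q=2
…
i=5: a=3 ⇒ p=301, q=26
i=6: a=1 ⇒ p=382, q=33
…
i=10: a=1 ⇒ p=22133, q=1912
…
i=12: a=1 ⇒ p=84029, q=7259
i=13: a=1 ⇒ p=145925, q=12606
fundamental: x₁=145925, y₁=12606  (since 21294105625 − 134·158911236 = 1)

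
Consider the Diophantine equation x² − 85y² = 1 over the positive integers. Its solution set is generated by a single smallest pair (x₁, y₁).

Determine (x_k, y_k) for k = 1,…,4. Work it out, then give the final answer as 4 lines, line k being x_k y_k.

285769 30996
163327842721 17715391848
93348068572789129 10125019625991228
53351968415791425367681 5786833466982059076816

√85 → a₀=9, period (4,1,1,4,18); ℓ=5 odd so k=9
a_0=9:  p_0=9·1+0=9,  q_0=9·0+1=1
a_1=4:  p_1=4·9+1=37,  q_1=4·1+0=4
…
a_4=4:  p_4=4·83+46=378,  q_4=4·9+5=41
…
a_7=1:  p_7=1·27926+6887=34813,  q_7=1·3029+747=3776
a_8=1:  p_8=1·34813+27926=62739,  q_8=1·3776+3029=6805
a_9=4:  p_9=4·62739+34813=285769,  q_9=4·6805+3776=30996
(x₁, y₁) = (285769, 30996);  285769² − 85·30996² = 1 ✓
(285769+30996√85)^2 = 163327842721 + 17715391848√85
(285769+30996√85)^3 = 93348068572789129 + 10125019625991228√85
(285769+30996√85)^4 = 53351968415791425367681 + 5786833466982059076816√85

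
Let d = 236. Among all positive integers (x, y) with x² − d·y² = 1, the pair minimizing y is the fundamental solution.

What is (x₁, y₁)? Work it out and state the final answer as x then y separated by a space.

d=236: √d = [15; 2,1,3,5,1,6,1,5,3,1,2,30] (ℓ=12, even), read p_11/q_11
a_0=15:  p_0=15·1+0=15,  q_0=15·0+1=1
a_1=2:  p_1=2·15+1=31,  q_1=2·1+0=2
…
a_3=3:  p_3=3·46+31=169,  q_3=3·3+2=11
…
a_5=1:  p_5=1·891+169=1060,  q_5=1·58+11=69
…
a_10=1:  p_10=1·154729+48806=203535,  q_10=1·10072+3177=13249
a_11=2:  p_11=2·203535+154729=561799,  q_11=2·13249+10072=36570
fundamental: x₁=561799, y₁=36570  (since 315618116401 − 236·1337364900 = 1)

561799 36570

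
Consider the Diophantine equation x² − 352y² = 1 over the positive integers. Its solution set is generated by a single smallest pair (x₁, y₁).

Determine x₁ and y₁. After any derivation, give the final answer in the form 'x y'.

√352 = [18; 1,3,5,9,5,3,1,36, …], period ℓ=8 (even) → k=7
step 0: (18, 1)  from 18·(1,0) + (0,1)
step 1: (19, 1)  from 1·(18,1) + (1,0)
…
step 3: (394, 21)  from 5·(75,4) + (19,1)
step 4: (3621, 193)  from 9·(394,21) + (75,4)
step 5: (18499, 986)  from 5·(3621,193) + (394,21)
step 6: (59118, 3151)  from 3·(18499,986) + (3621,193)
step 7: (77617, 4137)  from 1·(59118,3151) + (18499,986)
(x₁, y₁) = (77617, 4137);  77617² − 352·4137² = 1 ✓

77617 4137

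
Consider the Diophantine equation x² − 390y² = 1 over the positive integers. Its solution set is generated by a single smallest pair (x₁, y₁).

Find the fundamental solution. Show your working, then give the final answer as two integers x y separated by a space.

√390 = [19; 1,2,1,38, …], period ℓ=4 (even) → k=3
i=0: a=19 ⇒ p=19, q=1
i=1: a=1 ⇒ p=20, q=1
i=2: a=2 ⇒ p=59, q=3
i=3: a=1 ⇒ p=79, q=4
(x₁, y₁) = (79, 4);  79² − 390·4² = 1 ✓

79 4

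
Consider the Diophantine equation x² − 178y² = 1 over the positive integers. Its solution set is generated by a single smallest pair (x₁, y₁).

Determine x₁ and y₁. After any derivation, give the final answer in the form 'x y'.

1601 120

√178 = [13; 2,1,12,1,2,26, …], period ℓ=6 (even) → k=5
k=0  a_k=13  p_k/q_k = 13/1
…
k=4  a_k=1  p_k/q_k = 547/41
k=5  a_k=2  p_k/q_k = 1601/120
(x₁, y₁) = (1601, 120);  1601² − 178·120² = 1 ✓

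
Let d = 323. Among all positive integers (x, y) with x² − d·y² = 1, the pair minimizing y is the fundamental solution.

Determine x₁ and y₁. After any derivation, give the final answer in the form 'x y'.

18 1

√323 = [17; 1,34, …], period ℓ=2 (even) → k=1
i=0: a=17 ⇒ p=17, q=1
i=1: a=1 ⇒ p=18, q=1
(x₁, y₁) = (18, 1);  18² − 323·1² = 1 ✓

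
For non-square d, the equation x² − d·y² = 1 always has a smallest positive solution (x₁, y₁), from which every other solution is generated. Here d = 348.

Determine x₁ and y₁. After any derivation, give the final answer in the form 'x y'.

1567 84

√348 → a₀=18, period (1,1,1,8,1,1,1,36); ℓ=8 even so k=7
i=0: a=18 ⇒ p=18, q=1
i=1: a=1 ⇒ p=19, q=1
i=2: a=1 ⇒ p=37, q=2
…
i=5: a=1 ⇒ p=541, q=29
i=6: a=1 ⇒ p=1026, q=55
i=7: a=1 ⇒ p=1567, q=84
→ (1567, 84).  Check: 1567²=2455489, 348·84²=2455488, difference 1.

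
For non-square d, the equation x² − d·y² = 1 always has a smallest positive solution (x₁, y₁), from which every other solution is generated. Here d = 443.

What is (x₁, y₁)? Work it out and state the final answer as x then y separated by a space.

√443 = [21; 21,42, …], period ℓ=2 (even) → k=1
k=0  a_k=21  p_k/q_k = 21/1
k=1  a_k=21  p_k/q_k = 442/21
fundamental: x₁=442, y₁=21  (since 195364 − 443·441 = 1)

442 21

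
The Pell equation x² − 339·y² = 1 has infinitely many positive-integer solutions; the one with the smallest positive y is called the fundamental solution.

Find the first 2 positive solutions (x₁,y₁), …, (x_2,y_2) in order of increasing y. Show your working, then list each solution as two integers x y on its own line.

97970 5321
19196241799 1042596740

d=339: √d = [18; 2,2,2,1,17,1,2,2,2,36] (ℓ=10, even), read p_9/q_9
k=0  a_k=18  p_k/q_k = 18/1
…
k=2  a_k=2  p_k/q_k = 92/5
…
k=6  a_k=1  p_k/q_k = 5855/318
…
k=8  a_k=2  p_k/q_k = 40359/2192
k=9  a_k=2  p_k/q_k = 97970/5321
fundamental: x₁=97970, y₁=5321  (since 9598120900 − 339·28313041 = 1)
(97970+5321√339)^2 = 19196241799 + 1042596740√339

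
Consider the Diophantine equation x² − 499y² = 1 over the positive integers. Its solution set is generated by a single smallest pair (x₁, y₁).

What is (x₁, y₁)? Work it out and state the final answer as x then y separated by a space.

d=499: √d = [22; 2,1,21,1,2,44] (ℓ=6, even), read p_5/q_5
k=0  a_k=22  p_k/q_k = 22/1
…
k=2  a_k=1  p_k/q_k = 67/3
…
k=4  a_k=1  p_k/q_k = 1519/68
k=5  a_k=2  p_k/q_k = 4490/201
(x₁, y₁) = (4490, 201);  4490² − 499·201² = 1 ✓

4490 201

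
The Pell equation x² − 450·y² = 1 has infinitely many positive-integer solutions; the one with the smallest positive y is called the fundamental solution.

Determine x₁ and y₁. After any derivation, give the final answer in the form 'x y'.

19601 924

√450 → a₀=21, period (4,1,2,4,2,1,4,42); ℓ=8 even so k=7
a_0=21:  p_0=21·1+0=21,  q_0=21·0+1=1
…
a_6=1:  p_6=1·2885+1294=4179,  q_6=1·136+61=197
a_7=4:  p_7=4·4179+2885=19601,  q_7=4·197+136=924
fundamental: x₁=19601, y₁=924  (since 384199201 − 450·853776 = 1)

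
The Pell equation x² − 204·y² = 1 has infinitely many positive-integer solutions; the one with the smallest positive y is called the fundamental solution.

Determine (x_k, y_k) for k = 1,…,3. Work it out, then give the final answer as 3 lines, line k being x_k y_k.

d=204: √d = [14; 3,1,1,6,1,1,3,28] (ℓ=8, even), read p_7/q_7
i=0: a=14 ⇒ p=14, q=1
…
i=2: a=1 ⇒ p=57, q=4
i=3: a=1 ⇒ p=100, q=7
i=4: a=6 ⇒ p=657, q=46
i=5: a=1 ⇒ p=757, q=53
i=6: a=1 ⇒ p=1414, q=99
i=7: a=3 ⇒ p=4999, q=350
(x₁, y₁) = (4999, 350);  4999² − 204·350² = 1 ✓
(x_2, y_2) = (4999·4999 + 204·350·350, 4999·350 + 350·4999) = (49980001, 3499300)
(x_3, y_3) = (4999·49980001 + 204·350·3499300, 4999·3499300 + 350·49980001) = (499700044999, 34986001050)

4999 350
49980001 3499300
499700044999 34986001050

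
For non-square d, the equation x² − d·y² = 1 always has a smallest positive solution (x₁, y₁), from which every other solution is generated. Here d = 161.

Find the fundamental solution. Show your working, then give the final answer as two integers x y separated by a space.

[12; 1,2,4,1,2,1,4,2,1,24] for √161; ℓ=10 ⇒ convergent index 9
a_0=12:  p_0=12·1+0=12,  q_0=12·0+1=1
…
a_4=1:  p_4=1·165+38=203,  q_4=1·13+3=16
a_5=2:  p_5=2·203+165=571,  q_5=2·16+13=45
a_6=1:  p_6=1·571+203=774,  q_6=1·45+16=61
…
a_8=2:  p_8=2·3667+774=8108,  q_8=2·289+61=639
a_9=1:  p_9=1·8108+3667=11775,  q_9=1·639+289=928
→ (11775, 928).  Check: 11775²=138650625, 161·928²=138650624, difference 1.

11775 928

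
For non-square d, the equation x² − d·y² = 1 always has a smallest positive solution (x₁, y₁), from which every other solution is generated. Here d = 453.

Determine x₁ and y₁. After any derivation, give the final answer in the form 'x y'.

d=453: √d = [21; 3,1,1,10,14,10,1,1,3,42] (ℓ=10, even), read p_9/q_9
step 0: (21, 1)  from 21·(1,0) + (0,1)
step 1: (64, 3)  from 3·(21,1) + (1,0)
…
step 3: (149, 7)  from 1·(85,4) + (64,3)
…
step 7: (245764, 11547)  from 1·(223565,10504) + (22199,1043)
step 8: (469329, 22051)  from 1·(245764,11547) + (223565,10504)
step 9: (1653751, 77700)  from 3·(469329,22051) + (245764,11547)
fundamental: x₁=1653751, y₁=77700  (since 2734892370001 − 453·6037290000 = 1)

1653751 77700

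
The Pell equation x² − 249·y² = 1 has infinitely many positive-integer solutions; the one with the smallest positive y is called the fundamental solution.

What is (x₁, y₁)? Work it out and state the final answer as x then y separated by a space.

8553815 542076

[15; 1,3,1,1,5,…,3,1,30] for √249; ℓ=16 ⇒ convergent index 15
a_0=15:  p_0=15·1+0=15,  q_0=15·0+1=1
a_1=1:  p_1=1·15+1=16,  q_1=1·1+0=1
…
a_11=5:  p_11=5·150586+113835=866765,  q_11=5·9543+7214=54929
a_12=1:  p_12=1·866765+150586=1017351,  q_12=1·54929+9543=64472
a_13=1:  p_13=1·1017351+866765=1884116,  q_13=1·64472+54929=119401
a_14=3:  p_14=3·1884116+1017351=6669699,  q_14=3·119401+64472=422675
a_15=1:  p_15=1·6669699+1884116=8553815,  q_15=1·422675+119401=542076
fundamental: x₁=8553815, y₁=542076  (since 73167751054225 − 249·293846389776 = 1)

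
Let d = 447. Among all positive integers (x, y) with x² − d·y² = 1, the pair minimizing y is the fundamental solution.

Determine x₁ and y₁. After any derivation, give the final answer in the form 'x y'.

148 7

[21; 7,42] for √447; ℓ=2 ⇒ convergent index 1
step 0: (21, 1)  from 21·(1,0) + (0,1)
step 1: (148, 7)  from 7·(21,1) + (1,0)
fundamental: x₁=148, y₁=7  (since 21904 − 447·49 = 1)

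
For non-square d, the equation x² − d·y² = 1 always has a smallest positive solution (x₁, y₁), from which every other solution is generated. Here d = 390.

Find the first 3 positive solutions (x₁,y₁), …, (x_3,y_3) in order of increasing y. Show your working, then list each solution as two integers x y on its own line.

d=390: √d = [19; 1,2,1,38] (ℓ=4, even), read p_3/q_3
i=0: a=19 ⇒ p=19, q=1
…
i=2: a=2 ⇒ p=59, q=3
i=3: a=1 ⇒ p=79, q=4
(x₁, y₁) = (79, 4);  79² − 390·4² = 1 ✓
n=2: (79,4)∘(79,4) = (79·79+390·4·4, 79·4+4·79) = (12481,632)
n=3: (12481,632)∘(79,4) = (79·12481+390·4·632, 79·632+4·12481) = (1971919,99852)

79 4
12481 632
1971919 99852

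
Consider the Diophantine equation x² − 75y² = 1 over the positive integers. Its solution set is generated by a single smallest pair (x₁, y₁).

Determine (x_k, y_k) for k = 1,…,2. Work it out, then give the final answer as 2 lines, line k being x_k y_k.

√75 → a₀=8, period (1,1,1,16); ℓ=4 even so k=3
step 0: (8, 1)  from 8·(1,0) + (0,1)
…
step 2: (17, 2)  from 1·(9,1) + (8,1)
step 3: (26, 3)  from 1·(17,2) + (9,1)
→ (26, 3).  Check: 26²=676, 75·3²=675, difference 1.
k=2:  x_2 = 26·26+75·3·3 = 1351,  y_2 = 26·3+3·26 = 156

26 3
1351 156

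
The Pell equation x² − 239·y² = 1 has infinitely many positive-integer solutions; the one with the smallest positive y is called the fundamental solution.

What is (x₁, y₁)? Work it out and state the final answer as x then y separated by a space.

d=239: √d = [15; 2,5,1,2,4,15,4,2,1,5,2,30] (ℓ=12, even), read p_11/q_11
k=0  a_k=15  p_k/q_k = 15/1
k=1  a_k=2  p_k/q_k = 31/2
…
k=4  a_k=2  p_k/q_k = 572/37
…
k=7  a_k=4  p_k/q_k = 154117/9969
…
k=9  a_k=1  p_k/q_k = 500258/32359
k=10  a_k=5  p_k/q_k = 2847431/184185
k=11  a_k=2  p_k/q_k = 6195120/400729
(x₁, y₁) = (6195120, 400729);  6195120² − 239·400729² = 1 ✓

6195120 400729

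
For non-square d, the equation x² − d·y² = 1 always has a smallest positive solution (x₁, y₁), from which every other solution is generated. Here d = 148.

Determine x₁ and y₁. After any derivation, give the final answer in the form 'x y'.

√148 → a₀=12, period (6,24); ℓ=2 even so k=1
i=0: a=12 ⇒ p=12, q=1
i=1: a=6 ⇒ p=73, q=6
fundamental: x₁=73, y₁=6  (since 5329 − 148·36 = 1)

73 6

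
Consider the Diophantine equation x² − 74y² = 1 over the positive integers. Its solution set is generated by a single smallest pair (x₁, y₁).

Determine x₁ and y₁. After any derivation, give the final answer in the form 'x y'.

√74 → a₀=8, period (1,1,1,1,16); ℓ=5 odd so k=9
i=0: a=8 ⇒ p=8, q=1
i=1: a=1 ⇒ p=9, q=1
i=2: a=1 ⇒ p=17, q=2
i=3: a=1 ⇒ p=26, q=3
i=4: a=1 ⇒ p=43, q=5
i=5: a=16 ⇒ p=714, q=83
i=6: a=1 ⇒ p=757, q=88
i=7: a=1 ⇒ p=1471, q=171
i=8: a=1 ⇒ p=2228, q=259
i=9: a=1 ⇒ p=3699, q=430
→ (3699, 430).  Check: 3699²=13682601, 74·430²=13682600, difference 1.

3699 430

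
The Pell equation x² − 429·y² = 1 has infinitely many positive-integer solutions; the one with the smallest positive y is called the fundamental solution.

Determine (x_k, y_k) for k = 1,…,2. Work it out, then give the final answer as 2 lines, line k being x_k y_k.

1524095 73584
4645731138049 224298012960

√429 → a₀=20, period (1,2,2,9,1,12,1,9,2,2,1,40); ℓ=12 even so k=11
step 0: (20, 1)  from 20·(1,0) + (0,1)
…
step 2: (62, 3)  from 2·(21,1) + (20,1)
…
step 8: (208718, 10077)  from 9·(21023,1015) + (19511,942)
…
step 10: (1085636, 52415)  from 2·(438459,21169) + (208718,10077)
step 11: (1524095, 73584)  from 1·(1085636,52415) + (438459,21169)
fundamental: x₁=1524095, y₁=73584  (since 2322865569025 − 429·5414605056 = 1)
(1524095+73584√429)^2 = 4645731138049 + 224298012960√429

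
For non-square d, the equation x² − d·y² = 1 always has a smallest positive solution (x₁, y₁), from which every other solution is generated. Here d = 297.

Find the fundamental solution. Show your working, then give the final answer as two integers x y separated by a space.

48599 2820

√297 = [17; 4,3,1,1,2,1,1,3,4,34, …], period ℓ=10 (even) → k=9
step 0: (17, 1)  from 17·(1,0) + (0,1)
…
step 2: (224, 13)  from 3·(69,4) + (17,1)
step 3: (293, 17)  from 1·(224,13) + (69,4)
…
step 5: (1327, 77)  from 2·(517,30) + (293,17)
step 6: (1844, 107)  from 1·(1327,77) + (517,30)
…
step 8: (11357, 659)  from 3·(3171,184) + (1844,107)
step 9: (48599, 2820)  from 4·(11357,659) + (3171,184)
→ (48599, 2820).  Check: 48599²=2361862801, 297·2820²=2361862800, difference 1.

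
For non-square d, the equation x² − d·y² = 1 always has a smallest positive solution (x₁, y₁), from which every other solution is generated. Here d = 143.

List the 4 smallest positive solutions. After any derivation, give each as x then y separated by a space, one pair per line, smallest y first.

√143 → a₀=11, period (1,22); ℓ=2 even so k=1
a_0=11:  p_0=11·1+0=11,  q_0=11·0+1=1
a_1=1:  p_1=1·11+1=12,  q_1=1·1+0=1
→ (12, 1).  Check: 12²=144, 143·1²=143, difference 1.
n=2: (12,1)∘(12,1) = (12·12+143·1·1, 12·1+1·12) = (287,24)
n=3: (287,24)∘(12,1) = (12·287+143·1·24, 12·24+1·287) = (6876,575)
n=4: (6876,575)∘(12,1) = (12·6876+143·1·575, 12·575+1·6876) = (164737,13776)

12 1
287 24
6876 575
164737 13776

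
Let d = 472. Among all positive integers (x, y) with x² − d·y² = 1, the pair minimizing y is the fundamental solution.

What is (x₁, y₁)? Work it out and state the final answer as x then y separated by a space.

[21; 1,2,1,1,1,…,2,1,42] for √472; ℓ=14 ⇒ convergent index 13
step 0: (21, 1)  from 21·(1,0) + (0,1)
step 1: (22, 1)  from 1·(21,1) + (1,0)
step 2: (65, 3)  from 2·(22,1) + (21,1)
step 3: (87, 4)  from 1·(65,3) + (22,1)
…
step 6: (1108, 51)  from 4·(239,11) + (152,7)
step 7: (5779, 266)  from 5·(1108,51) + (239,11)
step 8: (24224, 1115)  from 4·(5779,266) + (1108,51)
step 9: (30003, 1381)  from 1·(24224,1115) + (5779,266)
…
step 11: (84230, 3877)  from 1·(54227,2496) + (30003,1381)
step 12: (222687, 10250)  from 2·(84230,3877) + (54227,2496)
step 13: (306917, 14127)  from 1·(222687,10250) + (84230,3877)
→ (306917, 14127).  Check: 306917²=94198044889, 472·14127²=94198044888, difference 1.

306917 14127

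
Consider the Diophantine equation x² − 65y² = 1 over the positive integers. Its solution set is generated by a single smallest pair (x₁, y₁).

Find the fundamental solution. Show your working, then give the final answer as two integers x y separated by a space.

√65 = [8; 16, …], period ℓ=1 (odd) → k=1
i=0: a=8 ⇒ p=8, q=1
i=1: a=16 ⇒ p=129, q=16
(x₁, y₁) = (129, 16);  129² − 65·16² = 1 ✓

129 16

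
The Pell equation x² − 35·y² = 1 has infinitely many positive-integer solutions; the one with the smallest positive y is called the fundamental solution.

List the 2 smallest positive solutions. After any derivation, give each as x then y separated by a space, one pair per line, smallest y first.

√35 = [5; 1,10, …], period ℓ=2 (even) → k=1
k=0  a_k=5  p_k/q_k = 5/1
k=1  a_k=1  p_k/q_k = 6/1
(x₁, y₁) = (6, 1);  6² − 35·1² = 1 ✓
k=2:  x_2 = 6·6+35·1·1 = 71,  y_2 = 6·1+1·6 = 12

6 1
71 12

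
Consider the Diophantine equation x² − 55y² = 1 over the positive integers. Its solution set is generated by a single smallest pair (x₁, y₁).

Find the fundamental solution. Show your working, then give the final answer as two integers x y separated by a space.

√55 = [7; 2,2,2,14, …], period ℓ=4 (even) → k=3
i=0: a=7 ⇒ p=7, q=1
i=1: a=2 ⇒ p=15, q=2
i=2: a=2 ⇒ p=37, q=5
i=3: a=2 ⇒ p=89, q=12
fundamental: x₁=89, y₁=12  (since 7921 − 55·144 = 1)

89 12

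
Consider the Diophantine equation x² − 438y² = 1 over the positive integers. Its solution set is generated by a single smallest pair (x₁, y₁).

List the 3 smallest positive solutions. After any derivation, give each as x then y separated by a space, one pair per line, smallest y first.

[20; 1,12,1,40] for √438; ℓ=4 ⇒ convergent index 3
i=0: a=20 ⇒ p=20, q=1
i=1: a=1 ⇒ p=21, q=1
i=2: a=12 ⇒ p=272, q=13
i=3: a=1 ⇒ p=293, q=14
(x₁, y₁) = (293, 14);  293² − 438·14² = 1 ✓
k=2:  x_2 = 293·293+438·14·14 = 171697,  y_2 = 293·14+14·293 = 8204
k=3:  x_3 = 293·171697+438·14·8204 = 100614149,  y_3 = 293·8204+14·171697 = 4807530

293 14
171697 8204
100614149 4807530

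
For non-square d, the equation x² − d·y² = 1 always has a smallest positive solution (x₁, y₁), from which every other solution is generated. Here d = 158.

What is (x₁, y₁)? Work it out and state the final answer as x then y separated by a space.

7743 616

√158 → a₀=12, period (1,1,3,12,3,1,1,24); ℓ=8 even so k=7
k=0  a_k=12  p_k/q_k = 12/1
k=1  a_k=1  p_k/q_k = 13/1
…
k=3  a_k=3  p_k/q_k = 88/7
…
k=5  a_k=3  p_k/q_k = 3331/265
k=6  a_k=1  p_k/q_k = 4412/351
k=7  a_k=1  p_k/q_k = 7743/616
fundamental: x₁=7743, y₁=616  (since 59954049 − 158·379456 = 1)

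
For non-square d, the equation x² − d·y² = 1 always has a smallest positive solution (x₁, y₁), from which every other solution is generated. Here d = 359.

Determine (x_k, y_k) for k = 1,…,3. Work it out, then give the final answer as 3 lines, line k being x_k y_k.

d=359: √d = [18; 1,17,1,36] (ℓ=4, even), read p_3/q_3
i=0: a=18 ⇒ p=18, q=1
i=1: a=1 ⇒ p=19, q=1
i=2: a=17 ⇒ p=341, q=18
i=3: a=1 ⇒ p=360, q=19
fundamental: x₁=360, y₁=19  (since 129600 − 359·361 = 1)
n=2: (360,19)∘(360,19) = (360·360+359·19·19, 360·19+19·360) = (259199,13680)
n=3: (259199,13680)∘(360,19) = (360·259199+359·19·13680, 360·13680+19·259199) = (186622920,9849581)

360 19
259199 13680
186622920 9849581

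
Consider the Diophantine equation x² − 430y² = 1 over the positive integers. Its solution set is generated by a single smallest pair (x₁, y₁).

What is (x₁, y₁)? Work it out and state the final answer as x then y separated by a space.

2862251 138030

√430 → a₀=20, period (1,2,1,3,1,…,2,1,40); ℓ=14 even so k=13
step 0: (20, 1)  from 20·(1,0) + (0,1)
step 1: (21, 1)  from 1·(20,1) + (1,0)
step 2: (62, 3)  from 2·(21,1) + (20,1)
step 3: (83, 4)  from 1·(62,3) + (21,1)
step 4: (311, 15)  from 3·(83,4) + (62,3)
step 5: (394, 19)  from 1·(311,15) + (83,4)
…
step 7: (21794, 1051)  from 8·(2675,129) + (394,19)
…
step 11: (754371, 36379)  from 1·(599138,28893) + (155233,7486)
step 12: (2107880, 101651)  from 2·(754371,36379) + (599138,28893)
step 13: (2862251, 138030)  from 1·(2107880,101651) + (754371,36379)
→ (2862251, 138030).  Check: 2862251²=8192480787001, 430·138030²=8192480787000, difference 1.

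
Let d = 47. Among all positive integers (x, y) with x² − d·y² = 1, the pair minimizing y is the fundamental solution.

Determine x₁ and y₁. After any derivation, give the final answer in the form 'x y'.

[6; 1,5,1,12] for √47; ℓ=4 ⇒ convergent index 3
step 0: (6, 1)  from 6·(1,0) + (0,1)
…
step 2: (41, 6)  from 5·(7,1) + (6,1)
step 3: (48, 7)  from 1·(41,6) + (7,1)
fundamental: x₁=48, y₁=7  (since 2304 − 47·49 = 1)

48 7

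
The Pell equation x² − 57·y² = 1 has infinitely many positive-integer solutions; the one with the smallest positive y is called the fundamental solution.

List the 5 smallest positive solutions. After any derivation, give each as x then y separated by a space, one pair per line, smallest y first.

151 20
45601 6040
13771351 1824060
4158902401 550860080
1255974753751 166357920100

d=57: √d = [7; 1,1,4,1,1,14] (ℓ=6, even), read p_5/q_5
step 0: (7, 1)  from 7·(1,0) + (0,1)
step 1: (8, 1)  from 1·(7,1) + (1,0)
…
step 3: (68, 9)  from 4·(15,2) + (8,1)
step 4: (83, 11)  from 1·(68,9) + (15,2)
step 5: (151, 20)  from 1·(83,11) + (68,9)
fundamental: x₁=151, y₁=20  (since 22801 − 57·400 = 1)
n=2: (151,20)∘(151,20) = (151·151+57·20·20, 151·20+20·151) = (45601,6040)
n=3: (45601,6040)∘(151,20) = (151·45601+57·20·6040, 151·6040+20·45601) = (13771351,1824060)
n=4: (13771351,1824060)∘(151,20) = (151·13771351+57·20·1824060, 151·1824060+20·13771351) = (4158902401,550860080)
n=5: (4158902401,550860080)∘(151,20) = (151·4158902401+57·20·550860080, 151·550860080+20·4158902401) = (1255974753751,166357920100)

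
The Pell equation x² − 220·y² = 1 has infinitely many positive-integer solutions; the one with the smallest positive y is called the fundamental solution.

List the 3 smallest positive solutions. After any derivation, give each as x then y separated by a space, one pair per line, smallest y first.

89 6
15841 1068
2819609 190098

d=220: √d = [14; 1,4,1,28] (ℓ=4, even), read p_3/q_3
step 0: (14, 1)  from 14·(1,0) + (0,1)
…
step 2: (74, 5)  from 4·(15,1) + (14,1)
step 3: (89, 6)  from 1·(74,5) + (15,1)
(x₁, y₁) = (89, 6);  89² − 220·6² = 1 ✓
(x_2, y_2) = (89·89 + 220·6·6, 89·6 + 6·89) = (15841, 1068)
(x_3, y_3) = (89·15841 + 220·6·1068, 89·1068 + 6·15841) = (2819609, 190098)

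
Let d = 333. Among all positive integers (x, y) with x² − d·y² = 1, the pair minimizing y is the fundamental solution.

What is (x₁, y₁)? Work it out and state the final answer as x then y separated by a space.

73 4

d=333: √d = [18; 4,36] (ℓ=2, even), read p_1/q_1
a_0=18:  p_0=18·1+0=18,  q_0=18·0+1=1
a_1=4:  p_1=4·18+1=73,  q_1=4·1+0=4
fundamental: x₁=73, y₁=4  (since 5329 − 333·16 = 1)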